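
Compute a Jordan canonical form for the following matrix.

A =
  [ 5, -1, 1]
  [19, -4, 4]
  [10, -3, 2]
J_3(1)

The characteristic polynomial is
  det(x·I − A) = x^3 - 3*x^2 + 3*x - 1 = (x - 1)^3

Eigenvalues and multiplicities (the geometric multiplicity of λ is n − rank(A − λI), which equals the number of Jordan blocks for λ):
  λ = 1: algebraic multiplicity = 3, geometric multiplicity = 1

Determining the block sizes for each eigenvalue:
  λ = 1: one block (gm = 1), so the single block has size am = 3 → block sizes [3]

Assembling the blocks gives a Jordan form
J =
  [1, 1, 0]
  [0, 1, 1]
  [0, 0, 1]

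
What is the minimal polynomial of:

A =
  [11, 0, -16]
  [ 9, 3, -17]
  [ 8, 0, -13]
x^3 - x^2 - 21*x + 45

The characteristic polynomial is χ_A(x) = (x - 3)^2*(x + 5), so the eigenvalues are known. The minimal polynomial is
  m_A(x) = Π_λ (x − λ)^{k_λ}
where k_λ is the size of the *largest* Jordan block for λ (equivalently, the smallest k with (A − λI)^k v = 0 for every generalised eigenvector v of λ).

  λ = -5: largest Jordan block has size 1, contributing (x + 5)
  λ = 3: largest Jordan block has size 2, contributing (x − 3)^2

So m_A(x) = (x - 3)^2*(x + 5) = x^3 - x^2 - 21*x + 45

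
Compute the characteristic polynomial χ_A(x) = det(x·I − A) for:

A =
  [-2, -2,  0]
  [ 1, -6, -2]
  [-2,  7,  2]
x^3 + 6*x^2 + 12*x + 8

Expanding det(x·I − A) (e.g. by cofactor expansion or by noting that A is similar to its Jordan form J, which has the same characteristic polynomial as A) gives
  χ_A(x) = x^3 + 6*x^2 + 12*x + 8
which factors as (x + 2)^3. The eigenvalues (with algebraic multiplicities) are λ = -2 with multiplicity 3.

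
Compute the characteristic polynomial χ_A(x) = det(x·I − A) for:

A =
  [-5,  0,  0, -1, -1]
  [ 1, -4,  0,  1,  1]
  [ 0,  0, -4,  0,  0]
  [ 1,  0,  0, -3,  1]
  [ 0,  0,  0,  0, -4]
x^5 + 20*x^4 + 160*x^3 + 640*x^2 + 1280*x + 1024

Expanding det(x·I − A) (e.g. by cofactor expansion or by noting that A is similar to its Jordan form J, which has the same characteristic polynomial as A) gives
  χ_A(x) = x^5 + 20*x^4 + 160*x^3 + 640*x^2 + 1280*x + 1024
which factors as (x + 4)^5. The eigenvalues (with algebraic multiplicities) are λ = -4 with multiplicity 5.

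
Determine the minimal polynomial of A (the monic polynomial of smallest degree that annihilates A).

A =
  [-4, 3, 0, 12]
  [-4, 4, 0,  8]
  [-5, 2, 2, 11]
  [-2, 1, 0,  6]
x^2 - 4*x + 4

The characteristic polynomial is χ_A(x) = (x - 2)^4, so the eigenvalues are known. The minimal polynomial is
  m_A(x) = Π_λ (x − λ)^{k_λ}
where k_λ is the size of the *largest* Jordan block for λ (equivalently, the smallest k with (A − λI)^k v = 0 for every generalised eigenvector v of λ).

  λ = 2: largest Jordan block has size 2, contributing (x − 2)^2

So m_A(x) = (x - 2)^2 = x^2 - 4*x + 4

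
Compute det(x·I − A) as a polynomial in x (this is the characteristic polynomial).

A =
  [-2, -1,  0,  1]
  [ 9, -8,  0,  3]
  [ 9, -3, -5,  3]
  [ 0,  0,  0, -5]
x^4 + 20*x^3 + 150*x^2 + 500*x + 625

Expanding det(x·I − A) (e.g. by cofactor expansion or by noting that A is similar to its Jordan form J, which has the same characteristic polynomial as A) gives
  χ_A(x) = x^4 + 20*x^3 + 150*x^2 + 500*x + 625
which factors as (x + 5)^4. The eigenvalues (with algebraic multiplicities) are λ = -5 with multiplicity 4.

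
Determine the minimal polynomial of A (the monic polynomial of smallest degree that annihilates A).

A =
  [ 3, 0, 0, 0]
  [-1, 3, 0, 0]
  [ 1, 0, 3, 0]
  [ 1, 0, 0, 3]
x^2 - 6*x + 9

The characteristic polynomial is χ_A(x) = (x - 3)^4, so the eigenvalues are known. The minimal polynomial is
  m_A(x) = Π_λ (x − λ)^{k_λ}
where k_λ is the size of the *largest* Jordan block for λ (equivalently, the smallest k with (A − λI)^k v = 0 for every generalised eigenvector v of λ).

  λ = 3: largest Jordan block has size 2, contributing (x − 3)^2

So m_A(x) = (x - 3)^2 = x^2 - 6*x + 9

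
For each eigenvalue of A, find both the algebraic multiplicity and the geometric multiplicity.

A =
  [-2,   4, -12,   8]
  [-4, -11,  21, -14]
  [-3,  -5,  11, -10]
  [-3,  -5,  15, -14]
λ = -4: alg = 4, geom = 2

Step 1 — factor the characteristic polynomial to read off the algebraic multiplicities:
  χ_A(x) = (x + 4)^4

Step 2 — compute geometric multiplicities via the rank-nullity identity g(λ) = n − rank(A − λI):
  rank(A − (-4)·I) = 2, so dim ker(A − (-4)·I) = n − 2 = 2

Summary:
  λ = -4: algebraic multiplicity = 4, geometric multiplicity = 2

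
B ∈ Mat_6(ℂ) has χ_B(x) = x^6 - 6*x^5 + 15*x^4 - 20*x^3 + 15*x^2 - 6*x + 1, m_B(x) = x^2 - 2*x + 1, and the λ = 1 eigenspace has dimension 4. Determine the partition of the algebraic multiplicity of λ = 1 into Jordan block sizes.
Block sizes for λ = 1: [2, 2, 1, 1]

Step 1 — from the characteristic polynomial, algebraic multiplicity of λ = 1 is 6. From dim ker(B − (1)·I) = 4, there are exactly 4 Jordan blocks for λ = 1.
Step 2 — from the minimal polynomial, the factor (x − 1)^2 tells us the largest block for λ = 1 has size 2.
Step 3 — with total size 6, 4 blocks, and largest block 2, the block sizes (in nonincreasing order) are [2, 2, 1, 1].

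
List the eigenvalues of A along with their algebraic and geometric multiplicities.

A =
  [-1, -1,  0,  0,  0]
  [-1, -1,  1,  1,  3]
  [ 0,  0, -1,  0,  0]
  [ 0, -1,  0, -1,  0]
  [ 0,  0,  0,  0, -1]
λ = -1: alg = 5, geom = 3

Step 1 — factor the characteristic polynomial to read off the algebraic multiplicities:
  χ_A(x) = (x + 1)^5

Step 2 — compute geometric multiplicities via the rank-nullity identity g(λ) = n − rank(A − λI):
  rank(A − (-1)·I) = 2, so dim ker(A − (-1)·I) = n − 2 = 3

Summary:
  λ = -1: algebraic multiplicity = 5, geometric multiplicity = 3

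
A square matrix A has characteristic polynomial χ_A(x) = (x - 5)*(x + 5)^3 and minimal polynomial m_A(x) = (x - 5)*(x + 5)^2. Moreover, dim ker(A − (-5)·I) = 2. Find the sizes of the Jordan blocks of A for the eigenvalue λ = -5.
Block sizes for λ = -5: [2, 1]

Step 1 — from the characteristic polynomial, algebraic multiplicity of λ = -5 is 3. From dim ker(A − (-5)·I) = 2, there are exactly 2 Jordan blocks for λ = -5.
Step 2 — from the minimal polynomial, the factor (x + 5)^2 tells us the largest block for λ = -5 has size 2.
Step 3 — with total size 3, 2 blocks, and largest block 2, the block sizes (in nonincreasing order) are [2, 1].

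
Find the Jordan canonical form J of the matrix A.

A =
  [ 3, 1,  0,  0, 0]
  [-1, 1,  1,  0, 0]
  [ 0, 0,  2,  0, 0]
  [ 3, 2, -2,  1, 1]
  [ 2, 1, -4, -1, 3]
J_3(2) ⊕ J_2(2)

The characteristic polynomial is
  det(x·I − A) = x^5 - 10*x^4 + 40*x^3 - 80*x^2 + 80*x - 32 = (x - 2)^5

Eigenvalues and multiplicities (the geometric multiplicity of λ is n − rank(A − λI), which equals the number of Jordan blocks for λ):
  λ = 2: algebraic multiplicity = 5, geometric multiplicity = 2

Determining the block sizes for each eigenvalue:
  λ = 2: with am = 5 and gm = 2, the partition is not yet determined (e.g. several partitions of 5 into 2 parts exist). Let N = A − (2)·I. Computing rank(N^1) = 3, rank(N^2) = 1, rank(N^3) = 0; the number of blocks of size ≥ j is rank(N^{j−1}) − rank(N^j), giving [2, 2, 1]. So we have 1 block(s) of size 3, 1 block(s) of size 2 → block sizes [3, 2]

Assembling the blocks gives a Jordan form
J =
  [2, 1, 0, 0, 0]
  [0, 2, 1, 0, 0]
  [0, 0, 2, 0, 0]
  [0, 0, 0, 2, 1]
  [0, 0, 0, 0, 2]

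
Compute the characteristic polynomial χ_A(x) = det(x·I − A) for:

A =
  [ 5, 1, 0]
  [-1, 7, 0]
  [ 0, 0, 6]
x^3 - 18*x^2 + 108*x - 216

Expanding det(x·I − A) (e.g. by cofactor expansion or by noting that A is similar to its Jordan form J, which has the same characteristic polynomial as A) gives
  χ_A(x) = x^3 - 18*x^2 + 108*x - 216
which factors as (x - 6)^3. The eigenvalues (with algebraic multiplicities) are λ = 6 with multiplicity 3.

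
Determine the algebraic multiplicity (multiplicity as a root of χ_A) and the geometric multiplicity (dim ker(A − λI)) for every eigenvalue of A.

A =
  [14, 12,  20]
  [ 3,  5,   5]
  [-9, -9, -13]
λ = 2: alg = 3, geom = 2

Step 1 — factor the characteristic polynomial to read off the algebraic multiplicities:
  χ_A(x) = (x - 2)^3

Step 2 — compute geometric multiplicities via the rank-nullity identity g(λ) = n − rank(A − λI):
  rank(A − (2)·I) = 1, so dim ker(A − (2)·I) = n − 1 = 2

Summary:
  λ = 2: algebraic multiplicity = 3, geometric multiplicity = 2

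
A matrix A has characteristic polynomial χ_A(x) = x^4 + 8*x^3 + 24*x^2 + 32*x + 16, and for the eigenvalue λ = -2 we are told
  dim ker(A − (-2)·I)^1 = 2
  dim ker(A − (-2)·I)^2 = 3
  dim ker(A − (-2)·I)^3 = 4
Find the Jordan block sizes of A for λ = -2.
Block sizes for λ = -2: [3, 1]

From the dimensions of kernels of powers, the number of Jordan blocks of size at least j is d_j − d_{j−1} where d_j = dim ker(N^j) (with d_0 = 0). Computing the differences gives [2, 1, 1].
The number of blocks of size exactly k is (#blocks of size ≥ k) − (#blocks of size ≥ k + 1), so the partition is: 1 block(s) of size 1, 1 block(s) of size 3.
In nonincreasing order the block sizes are [3, 1].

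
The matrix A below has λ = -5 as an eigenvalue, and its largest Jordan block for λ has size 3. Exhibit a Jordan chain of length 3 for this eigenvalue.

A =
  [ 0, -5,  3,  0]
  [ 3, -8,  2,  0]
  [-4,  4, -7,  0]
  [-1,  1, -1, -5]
A Jordan chain for λ = -5 of length 3:
v_1 = (-2, -2, 0, 2)ᵀ
v_2 = (5, 3, -4, -1)ᵀ
v_3 = (1, 0, 0, 0)ᵀ

Let N = A − (-5)·I. We want v_3 with N^3 v_3 = 0 but N^2 v_3 ≠ 0; then v_{j-1} := N · v_j for j = 3, …, 2.

Pick v_3 = (1, 0, 0, 0)ᵀ.
Then v_2 = N · v_3 = (5, 3, -4, -1)ᵀ.
Then v_1 = N · v_2 = (-2, -2, 0, 2)ᵀ.

Sanity check: (A − (-5)·I) v_1 = (0, 0, 0, 0)ᵀ = 0. ✓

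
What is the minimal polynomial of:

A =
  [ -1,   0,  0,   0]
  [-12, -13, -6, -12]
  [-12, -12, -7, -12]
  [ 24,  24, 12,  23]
x^2 - 4*x - 5

The characteristic polynomial is χ_A(x) = (x - 5)*(x + 1)^3, so the eigenvalues are known. The minimal polynomial is
  m_A(x) = Π_λ (x − λ)^{k_λ}
where k_λ is the size of the *largest* Jordan block for λ (equivalently, the smallest k with (A − λI)^k v = 0 for every generalised eigenvector v of λ).

  λ = -1: largest Jordan block has size 1, contributing (x + 1)
  λ = 5: largest Jordan block has size 1, contributing (x − 5)

So m_A(x) = (x - 5)*(x + 1) = x^2 - 4*x - 5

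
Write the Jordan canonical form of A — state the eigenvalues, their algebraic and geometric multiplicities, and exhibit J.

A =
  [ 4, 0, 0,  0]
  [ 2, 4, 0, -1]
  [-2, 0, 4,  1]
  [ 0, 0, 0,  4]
J_2(4) ⊕ J_1(4) ⊕ J_1(4)

The characteristic polynomial is
  det(x·I − A) = x^4 - 16*x^3 + 96*x^2 - 256*x + 256 = (x - 4)^4

Eigenvalues and multiplicities (the geometric multiplicity of λ is n − rank(A − λI), which equals the number of Jordan blocks for λ):
  λ = 4: algebraic multiplicity = 4, geometric multiplicity = 3

Determining the block sizes for each eigenvalue:
  λ = 4: 3 blocks summing to 4 forces exactly one block of size 2 and the rest size 1 → block sizes [2, 1, 1]

Assembling the blocks gives a Jordan form
J =
  [4, 1, 0, 0]
  [0, 4, 0, 0]
  [0, 0, 4, 0]
  [0, 0, 0, 4]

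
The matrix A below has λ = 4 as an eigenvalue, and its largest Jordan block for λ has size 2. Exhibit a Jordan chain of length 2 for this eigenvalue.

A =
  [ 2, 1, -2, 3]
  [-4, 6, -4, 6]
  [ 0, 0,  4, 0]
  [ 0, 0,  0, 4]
A Jordan chain for λ = 4 of length 2:
v_1 = (-2, -4, 0, 0)ᵀ
v_2 = (1, 0, 0, 0)ᵀ

Let N = A − (4)·I. We want v_2 with N^2 v_2 = 0 but N^1 v_2 ≠ 0; then v_{j-1} := N · v_j for j = 2, …, 2.

Pick v_2 = (1, 0, 0, 0)ᵀ.
Then v_1 = N · v_2 = (-2, -4, 0, 0)ᵀ.

Sanity check: (A − (4)·I) v_1 = (0, 0, 0, 0)ᵀ = 0. ✓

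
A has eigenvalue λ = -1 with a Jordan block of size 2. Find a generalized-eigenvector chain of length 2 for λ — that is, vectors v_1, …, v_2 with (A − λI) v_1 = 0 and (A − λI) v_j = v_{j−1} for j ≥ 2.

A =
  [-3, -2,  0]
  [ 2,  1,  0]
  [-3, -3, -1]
A Jordan chain for λ = -1 of length 2:
v_1 = (-2, 2, -3)ᵀ
v_2 = (1, 0, 0)ᵀ

Let N = A − (-1)·I. We want v_2 with N^2 v_2 = 0 but N^1 v_2 ≠ 0; then v_{j-1} := N · v_j for j = 2, …, 2.

Pick v_2 = (1, 0, 0)ᵀ.
Then v_1 = N · v_2 = (-2, 2, -3)ᵀ.

Sanity check: (A − (-1)·I) v_1 = (0, 0, 0)ᵀ = 0. ✓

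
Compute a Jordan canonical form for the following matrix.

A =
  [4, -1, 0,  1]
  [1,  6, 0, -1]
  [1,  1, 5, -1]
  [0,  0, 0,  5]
J_2(5) ⊕ J_1(5) ⊕ J_1(5)

The characteristic polynomial is
  det(x·I − A) = x^4 - 20*x^3 + 150*x^2 - 500*x + 625 = (x - 5)^4

Eigenvalues and multiplicities (the geometric multiplicity of λ is n − rank(A − λI), which equals the number of Jordan blocks for λ):
  λ = 5: algebraic multiplicity = 4, geometric multiplicity = 3

Determining the block sizes for each eigenvalue:
  λ = 5: 3 blocks summing to 4 forces exactly one block of size 2 and the rest size 1 → block sizes [2, 1, 1]

Assembling the blocks gives a Jordan form
J =
  [5, 1, 0, 0]
  [0, 5, 0, 0]
  [0, 0, 5, 0]
  [0, 0, 0, 5]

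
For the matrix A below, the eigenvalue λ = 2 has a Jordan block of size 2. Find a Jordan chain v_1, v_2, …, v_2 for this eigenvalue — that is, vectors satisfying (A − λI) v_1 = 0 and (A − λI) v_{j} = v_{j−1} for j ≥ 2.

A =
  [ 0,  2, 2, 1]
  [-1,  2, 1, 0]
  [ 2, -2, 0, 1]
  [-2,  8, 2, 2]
A Jordan chain for λ = 2 of length 2:
v_1 = (1, 0, 1, 0)ᵀ
v_2 = (0, 0, 0, 1)ᵀ

Let N = A − (2)·I. We want v_2 with N^2 v_2 = 0 but N^1 v_2 ≠ 0; then v_{j-1} := N · v_j for j = 2, …, 2.

Pick v_2 = (0, 0, 0, 1)ᵀ.
Then v_1 = N · v_2 = (1, 0, 1, 0)ᵀ.

Sanity check: (A − (2)·I) v_1 = (0, 0, 0, 0)ᵀ = 0. ✓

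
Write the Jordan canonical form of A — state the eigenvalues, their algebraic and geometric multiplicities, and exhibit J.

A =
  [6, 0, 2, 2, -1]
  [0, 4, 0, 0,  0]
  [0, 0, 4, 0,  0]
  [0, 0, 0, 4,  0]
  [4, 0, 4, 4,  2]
J_2(4) ⊕ J_1(4) ⊕ J_1(4) ⊕ J_1(4)

The characteristic polynomial is
  det(x·I − A) = x^5 - 20*x^4 + 160*x^3 - 640*x^2 + 1280*x - 1024 = (x - 4)^5

Eigenvalues and multiplicities (the geometric multiplicity of λ is n − rank(A − λI), which equals the number of Jordan blocks for λ):
  λ = 4: algebraic multiplicity = 5, geometric multiplicity = 4

Determining the block sizes for each eigenvalue:
  λ = 4: 4 blocks summing to 5 forces exactly one block of size 2 and the rest size 1 → block sizes [2, 1, 1, 1]

Assembling the blocks gives a Jordan form
J =
  [4, 1, 0, 0, 0]
  [0, 4, 0, 0, 0]
  [0, 0, 4, 0, 0]
  [0, 0, 0, 4, 0]
  [0, 0, 0, 0, 4]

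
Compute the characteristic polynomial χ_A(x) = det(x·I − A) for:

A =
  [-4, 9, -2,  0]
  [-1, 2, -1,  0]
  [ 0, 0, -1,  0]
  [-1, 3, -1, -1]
x^4 + 4*x^3 + 6*x^2 + 4*x + 1

Expanding det(x·I − A) (e.g. by cofactor expansion or by noting that A is similar to its Jordan form J, which has the same characteristic polynomial as A) gives
  χ_A(x) = x^4 + 4*x^3 + 6*x^2 + 4*x + 1
which factors as (x + 1)^4. The eigenvalues (with algebraic multiplicities) are λ = -1 with multiplicity 4.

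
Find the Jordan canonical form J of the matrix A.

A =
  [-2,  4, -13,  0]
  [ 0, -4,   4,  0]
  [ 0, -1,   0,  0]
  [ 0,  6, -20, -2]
J_3(-2) ⊕ J_1(-2)

The characteristic polynomial is
  det(x·I − A) = x^4 + 8*x^3 + 24*x^2 + 32*x + 16 = (x + 2)^4

Eigenvalues and multiplicities (the geometric multiplicity of λ is n − rank(A − λI), which equals the number of Jordan blocks for λ):
  λ = -2: algebraic multiplicity = 4, geometric multiplicity = 2

Determining the block sizes for each eigenvalue:
  λ = -2: with am = 4 and gm = 2, the partition is not yet determined (e.g. several partitions of 4 into 2 parts exist). Let N = A − (-2)·I. Computing rank(N^1) = 2, rank(N^2) = 1, rank(N^3) = 0; the number of blocks of size ≥ j is rank(N^{j−1}) − rank(N^j), giving [2, 1, 1]. So we have 1 block(s) of size 3, 1 block(s) of size 1 → block sizes [3, 1]

Assembling the blocks gives a Jordan form
J =
  [-2,  1,  0,  0]
  [ 0, -2,  1,  0]
  [ 0,  0, -2,  0]
  [ 0,  0,  0, -2]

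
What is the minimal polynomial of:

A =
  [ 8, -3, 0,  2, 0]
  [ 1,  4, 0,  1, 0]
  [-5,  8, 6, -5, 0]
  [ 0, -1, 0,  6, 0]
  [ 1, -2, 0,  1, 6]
x^3 - 18*x^2 + 108*x - 216

The characteristic polynomial is χ_A(x) = (x - 6)^5, so the eigenvalues are known. The minimal polynomial is
  m_A(x) = Π_λ (x − λ)^{k_λ}
where k_λ is the size of the *largest* Jordan block for λ (equivalently, the smallest k with (A − λI)^k v = 0 for every generalised eigenvector v of λ).

  λ = 6: largest Jordan block has size 3, contributing (x − 6)^3

So m_A(x) = (x - 6)^3 = x^3 - 18*x^2 + 108*x - 216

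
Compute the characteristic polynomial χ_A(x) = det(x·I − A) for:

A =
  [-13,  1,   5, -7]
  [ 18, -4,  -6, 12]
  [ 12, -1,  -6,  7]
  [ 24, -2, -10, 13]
x^4 + 10*x^3 + 33*x^2 + 40*x + 16

Expanding det(x·I − A) (e.g. by cofactor expansion or by noting that A is similar to its Jordan form J, which has the same characteristic polynomial as A) gives
  χ_A(x) = x^4 + 10*x^3 + 33*x^2 + 40*x + 16
which factors as (x + 1)^2*(x + 4)^2. The eigenvalues (with algebraic multiplicities) are λ = -4 with multiplicity 2, λ = -1 with multiplicity 2.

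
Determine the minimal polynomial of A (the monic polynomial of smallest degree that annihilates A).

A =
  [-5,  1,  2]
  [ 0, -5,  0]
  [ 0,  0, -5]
x^2 + 10*x + 25

The characteristic polynomial is χ_A(x) = (x + 5)^3, so the eigenvalues are known. The minimal polynomial is
  m_A(x) = Π_λ (x − λ)^{k_λ}
where k_λ is the size of the *largest* Jordan block for λ (equivalently, the smallest k with (A − λI)^k v = 0 for every generalised eigenvector v of λ).

  λ = -5: largest Jordan block has size 2, contributing (x + 5)^2

So m_A(x) = (x + 5)^2 = x^2 + 10*x + 25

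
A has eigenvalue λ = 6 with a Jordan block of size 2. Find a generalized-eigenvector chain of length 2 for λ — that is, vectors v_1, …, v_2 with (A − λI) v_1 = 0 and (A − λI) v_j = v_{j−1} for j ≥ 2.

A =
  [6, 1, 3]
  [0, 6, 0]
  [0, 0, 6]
A Jordan chain for λ = 6 of length 2:
v_1 = (1, 0, 0)ᵀ
v_2 = (0, 1, 0)ᵀ

Let N = A − (6)·I. We want v_2 with N^2 v_2 = 0 but N^1 v_2 ≠ 0; then v_{j-1} := N · v_j for j = 2, …, 2.

Pick v_2 = (0, 1, 0)ᵀ.
Then v_1 = N · v_2 = (1, 0, 0)ᵀ.

Sanity check: (A − (6)·I) v_1 = (0, 0, 0)ᵀ = 0. ✓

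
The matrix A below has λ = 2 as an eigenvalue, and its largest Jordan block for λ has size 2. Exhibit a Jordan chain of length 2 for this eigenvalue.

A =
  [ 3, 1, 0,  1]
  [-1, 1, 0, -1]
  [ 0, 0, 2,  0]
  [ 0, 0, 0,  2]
A Jordan chain for λ = 2 of length 2:
v_1 = (1, -1, 0, 0)ᵀ
v_2 = (1, 0, 0, 0)ᵀ

Let N = A − (2)·I. We want v_2 with N^2 v_2 = 0 but N^1 v_2 ≠ 0; then v_{j-1} := N · v_j for j = 2, …, 2.

Pick v_2 = (1, 0, 0, 0)ᵀ.
Then v_1 = N · v_2 = (1, -1, 0, 0)ᵀ.

Sanity check: (A − (2)·I) v_1 = (0, 0, 0, 0)ᵀ = 0. ✓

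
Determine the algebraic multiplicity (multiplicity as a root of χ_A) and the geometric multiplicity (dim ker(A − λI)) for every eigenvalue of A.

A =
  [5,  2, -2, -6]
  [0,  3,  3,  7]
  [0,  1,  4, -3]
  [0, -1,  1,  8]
λ = 5: alg = 4, geom = 2

Step 1 — factor the characteristic polynomial to read off the algebraic multiplicities:
  χ_A(x) = (x - 5)^4

Step 2 — compute geometric multiplicities via the rank-nullity identity g(λ) = n − rank(A − λI):
  rank(A − (5)·I) = 2, so dim ker(A − (5)·I) = n − 2 = 2

Summary:
  λ = 5: algebraic multiplicity = 4, geometric multiplicity = 2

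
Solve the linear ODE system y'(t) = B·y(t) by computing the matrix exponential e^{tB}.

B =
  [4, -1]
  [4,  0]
e^{tB} =
  [2*t*exp(2*t) + exp(2*t), -t*exp(2*t)]
  [4*t*exp(2*t), -2*t*exp(2*t) + exp(2*t)]

Strategy: write B = P · J · P⁻¹ where J is a Jordan canonical form, so e^{tB} = P · e^{tJ} · P⁻¹, and e^{tJ} can be computed block-by-block.

B has Jordan form
J =
  [2, 1]
  [0, 2]
(up to reordering of blocks).

Per-block formulas:
  For a 2×2 Jordan block J_2(2): exp(t · J_2(2)) = e^(2t)·(I + t·N), where N is the 2×2 nilpotent shift.

After assembling e^{tJ} and conjugating by P, we get:

e^{tB} =
  [2*t*exp(2*t) + exp(2*t), -t*exp(2*t)]
  [4*t*exp(2*t), -2*t*exp(2*t) + exp(2*t)]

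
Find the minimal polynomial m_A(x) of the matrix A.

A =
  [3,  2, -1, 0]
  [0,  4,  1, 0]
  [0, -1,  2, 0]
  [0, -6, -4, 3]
x^3 - 9*x^2 + 27*x - 27

The characteristic polynomial is χ_A(x) = (x - 3)^4, so the eigenvalues are known. The minimal polynomial is
  m_A(x) = Π_λ (x − λ)^{k_λ}
where k_λ is the size of the *largest* Jordan block for λ (equivalently, the smallest k with (A − λI)^k v = 0 for every generalised eigenvector v of λ).

  λ = 3: largest Jordan block has size 3, contributing (x − 3)^3

So m_A(x) = (x - 3)^3 = x^3 - 9*x^2 + 27*x - 27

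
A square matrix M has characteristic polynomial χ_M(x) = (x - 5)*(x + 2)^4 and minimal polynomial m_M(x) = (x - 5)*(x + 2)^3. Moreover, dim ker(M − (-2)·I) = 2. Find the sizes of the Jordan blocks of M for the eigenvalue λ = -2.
Block sizes for λ = -2: [3, 1]

Step 1 — from the characteristic polynomial, algebraic multiplicity of λ = -2 is 4. From dim ker(M − (-2)·I) = 2, there are exactly 2 Jordan blocks for λ = -2.
Step 2 — from the minimal polynomial, the factor (x + 2)^3 tells us the largest block for λ = -2 has size 3.
Step 3 — with total size 4, 2 blocks, and largest block 3, the block sizes (in nonincreasing order) are [3, 1].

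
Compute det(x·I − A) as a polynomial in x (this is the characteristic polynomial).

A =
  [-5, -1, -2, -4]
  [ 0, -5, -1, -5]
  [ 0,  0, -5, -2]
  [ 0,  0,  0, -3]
x^4 + 18*x^3 + 120*x^2 + 350*x + 375

Expanding det(x·I − A) (e.g. by cofactor expansion or by noting that A is similar to its Jordan form J, which has the same characteristic polynomial as A) gives
  χ_A(x) = x^4 + 18*x^3 + 120*x^2 + 350*x + 375
which factors as (x + 3)*(x + 5)^3. The eigenvalues (with algebraic multiplicities) are λ = -5 with multiplicity 3, λ = -3 with multiplicity 1.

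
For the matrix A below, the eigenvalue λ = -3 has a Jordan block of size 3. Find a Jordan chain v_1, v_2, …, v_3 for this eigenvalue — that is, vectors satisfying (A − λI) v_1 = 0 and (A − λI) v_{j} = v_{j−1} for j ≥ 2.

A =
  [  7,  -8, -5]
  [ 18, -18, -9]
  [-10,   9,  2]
A Jordan chain for λ = -3 of length 3:
v_1 = (6, 0, 12)ᵀ
v_2 = (10, 18, -10)ᵀ
v_3 = (1, 0, 0)ᵀ

Let N = A − (-3)·I. We want v_3 with N^3 v_3 = 0 but N^2 v_3 ≠ 0; then v_{j-1} := N · v_j for j = 3, …, 2.

Pick v_3 = (1, 0, 0)ᵀ.
Then v_2 = N · v_3 = (10, 18, -10)ᵀ.
Then v_1 = N · v_2 = (6, 0, 12)ᵀ.

Sanity check: (A − (-3)·I) v_1 = (0, 0, 0)ᵀ = 0. ✓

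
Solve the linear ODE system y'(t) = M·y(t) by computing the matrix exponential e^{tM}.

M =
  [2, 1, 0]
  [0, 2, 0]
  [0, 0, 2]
e^{tM} =
  [exp(2*t), t*exp(2*t), 0]
  [0, exp(2*t), 0]
  [0, 0, exp(2*t)]

Strategy: write M = P · J · P⁻¹ where J is a Jordan canonical form, so e^{tM} = P · e^{tJ} · P⁻¹, and e^{tJ} can be computed block-by-block.

M has Jordan form
J =
  [2, 1, 0]
  [0, 2, 0]
  [0, 0, 2]
(up to reordering of blocks).

Per-block formulas:
  For a 2×2 Jordan block J_2(2): exp(t · J_2(2)) = e^(2t)·(I + t·N), where N is the 2×2 nilpotent shift.
  For a 1×1 block at λ = 2: exp(t · [2]) = [e^(2t)].

After assembling e^{tJ} and conjugating by P, we get:

e^{tM} =
  [exp(2*t), t*exp(2*t), 0]
  [0, exp(2*t), 0]
  [0, 0, exp(2*t)]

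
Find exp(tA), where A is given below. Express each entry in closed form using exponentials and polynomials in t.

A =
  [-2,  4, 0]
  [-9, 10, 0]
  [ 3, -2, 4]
e^{tA} =
  [-6*t*exp(4*t) + exp(4*t), 4*t*exp(4*t), 0]
  [-9*t*exp(4*t), 6*t*exp(4*t) + exp(4*t), 0]
  [3*t*exp(4*t), -2*t*exp(4*t), exp(4*t)]

Strategy: write A = P · J · P⁻¹ where J is a Jordan canonical form, so e^{tA} = P · e^{tJ} · P⁻¹, and e^{tJ} can be computed block-by-block.

A has Jordan form
J =
  [4, 1, 0]
  [0, 4, 0]
  [0, 0, 4]
(up to reordering of blocks).

Per-block formulas:
  For a 1×1 block at λ = 4: exp(t · [4]) = [e^(4t)].
  For a 2×2 Jordan block J_2(4): exp(t · J_2(4)) = e^(4t)·(I + t·N), where N is the 2×2 nilpotent shift.

After assembling e^{tJ} and conjugating by P, we get:

e^{tA} =
  [-6*t*exp(4*t) + exp(4*t), 4*t*exp(4*t), 0]
  [-9*t*exp(4*t), 6*t*exp(4*t) + exp(4*t), 0]
  [3*t*exp(4*t), -2*t*exp(4*t), exp(4*t)]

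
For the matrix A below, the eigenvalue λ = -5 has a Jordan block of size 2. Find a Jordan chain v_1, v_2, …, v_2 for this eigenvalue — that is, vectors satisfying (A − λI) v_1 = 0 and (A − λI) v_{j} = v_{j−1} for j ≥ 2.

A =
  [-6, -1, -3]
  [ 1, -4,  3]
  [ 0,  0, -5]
A Jordan chain for λ = -5 of length 2:
v_1 = (-1, 1, 0)ᵀ
v_2 = (1, 0, 0)ᵀ

Let N = A − (-5)·I. We want v_2 with N^2 v_2 = 0 but N^1 v_2 ≠ 0; then v_{j-1} := N · v_j for j = 2, …, 2.

Pick v_2 = (1, 0, 0)ᵀ.
Then v_1 = N · v_2 = (-1, 1, 0)ᵀ.

Sanity check: (A − (-5)·I) v_1 = (0, 0, 0)ᵀ = 0. ✓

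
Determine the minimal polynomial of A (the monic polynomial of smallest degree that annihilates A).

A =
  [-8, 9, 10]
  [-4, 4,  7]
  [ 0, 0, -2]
x^3 + 6*x^2 + 12*x + 8

The characteristic polynomial is χ_A(x) = (x + 2)^3, so the eigenvalues are known. The minimal polynomial is
  m_A(x) = Π_λ (x − λ)^{k_λ}
where k_λ is the size of the *largest* Jordan block for λ (equivalently, the smallest k with (A − λI)^k v = 0 for every generalised eigenvector v of λ).

  λ = -2: largest Jordan block has size 3, contributing (x + 2)^3

So m_A(x) = (x + 2)^3 = x^3 + 6*x^2 + 12*x + 8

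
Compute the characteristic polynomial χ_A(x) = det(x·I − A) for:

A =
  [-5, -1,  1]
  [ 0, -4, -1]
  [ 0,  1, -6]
x^3 + 15*x^2 + 75*x + 125

Expanding det(x·I − A) (e.g. by cofactor expansion or by noting that A is similar to its Jordan form J, which has the same characteristic polynomial as A) gives
  χ_A(x) = x^3 + 15*x^2 + 75*x + 125
which factors as (x + 5)^3. The eigenvalues (with algebraic multiplicities) are λ = -5 with multiplicity 3.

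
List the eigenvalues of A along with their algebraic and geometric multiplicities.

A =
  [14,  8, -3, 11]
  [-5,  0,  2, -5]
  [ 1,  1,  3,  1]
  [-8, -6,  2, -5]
λ = 3: alg = 4, geom = 2

Step 1 — factor the characteristic polynomial to read off the algebraic multiplicities:
  χ_A(x) = (x - 3)^4

Step 2 — compute geometric multiplicities via the rank-nullity identity g(λ) = n − rank(A − λI):
  rank(A − (3)·I) = 2, so dim ker(A − (3)·I) = n − 2 = 2

Summary:
  λ = 3: algebraic multiplicity = 4, geometric multiplicity = 2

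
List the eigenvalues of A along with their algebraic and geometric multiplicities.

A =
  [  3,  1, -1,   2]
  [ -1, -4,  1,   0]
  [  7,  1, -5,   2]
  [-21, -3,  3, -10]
λ = -4: alg = 4, geom = 2

Step 1 — factor the characteristic polynomial to read off the algebraic multiplicities:
  χ_A(x) = (x + 4)^4

Step 2 — compute geometric multiplicities via the rank-nullity identity g(λ) = n − rank(A − λI):
  rank(A − (-4)·I) = 2, so dim ker(A − (-4)·I) = n − 2 = 2

Summary:
  λ = -4: algebraic multiplicity = 4, geometric multiplicity = 2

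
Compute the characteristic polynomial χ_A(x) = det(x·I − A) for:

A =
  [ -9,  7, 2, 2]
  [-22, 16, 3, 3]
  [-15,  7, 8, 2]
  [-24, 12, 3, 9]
x^4 - 24*x^3 + 216*x^2 - 864*x + 1296

Expanding det(x·I − A) (e.g. by cofactor expansion or by noting that A is similar to its Jordan form J, which has the same characteristic polynomial as A) gives
  χ_A(x) = x^4 - 24*x^3 + 216*x^2 - 864*x + 1296
which factors as (x - 6)^4. The eigenvalues (with algebraic multiplicities) are λ = 6 with multiplicity 4.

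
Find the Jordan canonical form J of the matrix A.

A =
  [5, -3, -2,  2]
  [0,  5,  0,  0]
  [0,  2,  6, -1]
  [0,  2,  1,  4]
J_2(5) ⊕ J_2(5)

The characteristic polynomial is
  det(x·I − A) = x^4 - 20*x^3 + 150*x^2 - 500*x + 625 = (x - 5)^4

Eigenvalues and multiplicities (the geometric multiplicity of λ is n − rank(A − λI), which equals the number of Jordan blocks for λ):
  λ = 5: algebraic multiplicity = 4, geometric multiplicity = 2

Determining the block sizes for each eigenvalue:
  λ = 5: with am = 4 and gm = 2, the partition is not yet determined (e.g. several partitions of 4 into 2 parts exist). Let N = A − (5)·I. Computing rank(N^1) = 2, rank(N^2) = 0; the number of blocks of size ≥ j is rank(N^{j−1}) − rank(N^j), giving [2, 2]. So we have 2 block(s) of size 2 → block sizes [2, 2]

Assembling the blocks gives a Jordan form
J =
  [5, 1, 0, 0]
  [0, 5, 0, 0]
  [0, 0, 5, 1]
  [0, 0, 0, 5]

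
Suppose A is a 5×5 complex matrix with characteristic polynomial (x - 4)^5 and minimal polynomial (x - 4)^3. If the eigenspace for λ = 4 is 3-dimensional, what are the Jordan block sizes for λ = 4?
Block sizes for λ = 4: [3, 1, 1]

Step 1 — from the characteristic polynomial, algebraic multiplicity of λ = 4 is 5. From dim ker(A − (4)·I) = 3, there are exactly 3 Jordan blocks for λ = 4.
Step 2 — from the minimal polynomial, the factor (x − 4)^3 tells us the largest block for λ = 4 has size 3.
Step 3 — with total size 5, 3 blocks, and largest block 3, the block sizes (in nonincreasing order) are [3, 1, 1].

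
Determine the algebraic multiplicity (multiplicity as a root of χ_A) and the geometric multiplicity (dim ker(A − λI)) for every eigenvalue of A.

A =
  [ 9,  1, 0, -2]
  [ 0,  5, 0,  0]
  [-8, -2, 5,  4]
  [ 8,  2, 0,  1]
λ = 5: alg = 4, geom = 3

Step 1 — factor the characteristic polynomial to read off the algebraic multiplicities:
  χ_A(x) = (x - 5)^4

Step 2 — compute geometric multiplicities via the rank-nullity identity g(λ) = n − rank(A − λI):
  rank(A − (5)·I) = 1, so dim ker(A − (5)·I) = n − 1 = 3

Summary:
  λ = 5: algebraic multiplicity = 4, geometric multiplicity = 3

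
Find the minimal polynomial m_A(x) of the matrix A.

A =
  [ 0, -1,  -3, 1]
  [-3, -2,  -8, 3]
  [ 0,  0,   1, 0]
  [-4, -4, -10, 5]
x^3 - 3*x^2 + 3*x - 1

The characteristic polynomial is χ_A(x) = (x - 1)^4, so the eigenvalues are known. The minimal polynomial is
  m_A(x) = Π_λ (x − λ)^{k_λ}
where k_λ is the size of the *largest* Jordan block for λ (equivalently, the smallest k with (A − λI)^k v = 0 for every generalised eigenvector v of λ).

  λ = 1: largest Jordan block has size 3, contributing (x − 1)^3

So m_A(x) = (x - 1)^3 = x^3 - 3*x^2 + 3*x - 1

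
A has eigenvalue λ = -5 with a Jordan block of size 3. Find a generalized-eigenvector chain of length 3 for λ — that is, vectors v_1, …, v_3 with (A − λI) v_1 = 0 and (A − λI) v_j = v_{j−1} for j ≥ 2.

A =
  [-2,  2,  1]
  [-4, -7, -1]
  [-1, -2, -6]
A Jordan chain for λ = -5 of length 3:
v_1 = (0, -3, 6)ᵀ
v_2 = (3, -4, -1)ᵀ
v_3 = (1, 0, 0)ᵀ

Let N = A − (-5)·I. We want v_3 with N^3 v_3 = 0 but N^2 v_3 ≠ 0; then v_{j-1} := N · v_j for j = 3, …, 2.

Pick v_3 = (1, 0, 0)ᵀ.
Then v_2 = N · v_3 = (3, -4, -1)ᵀ.
Then v_1 = N · v_2 = (0, -3, 6)ᵀ.

Sanity check: (A − (-5)·I) v_1 = (0, 0, 0)ᵀ = 0. ✓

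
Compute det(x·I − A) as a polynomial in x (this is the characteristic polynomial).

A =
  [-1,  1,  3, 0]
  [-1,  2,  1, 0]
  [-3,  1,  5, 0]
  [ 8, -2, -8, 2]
x^4 - 8*x^3 + 24*x^2 - 32*x + 16

Expanding det(x·I − A) (e.g. by cofactor expansion or by noting that A is similar to its Jordan form J, which has the same characteristic polynomial as A) gives
  χ_A(x) = x^4 - 8*x^3 + 24*x^2 - 32*x + 16
which factors as (x - 2)^4. The eigenvalues (with algebraic multiplicities) are λ = 2 with multiplicity 4.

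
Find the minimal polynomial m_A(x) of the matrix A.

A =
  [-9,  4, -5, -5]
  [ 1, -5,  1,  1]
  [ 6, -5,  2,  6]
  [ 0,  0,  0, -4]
x^3 + 12*x^2 + 48*x + 64

The characteristic polynomial is χ_A(x) = (x + 4)^4, so the eigenvalues are known. The minimal polynomial is
  m_A(x) = Π_λ (x − λ)^{k_λ}
where k_λ is the size of the *largest* Jordan block for λ (equivalently, the smallest k with (A − λI)^k v = 0 for every generalised eigenvector v of λ).

  λ = -4: largest Jordan block has size 3, contributing (x + 4)^3

So m_A(x) = (x + 4)^3 = x^3 + 12*x^2 + 48*x + 64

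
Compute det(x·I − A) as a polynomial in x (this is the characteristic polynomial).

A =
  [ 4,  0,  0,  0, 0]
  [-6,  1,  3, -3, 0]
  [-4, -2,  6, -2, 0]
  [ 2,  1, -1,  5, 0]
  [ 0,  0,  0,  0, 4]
x^5 - 20*x^4 + 160*x^3 - 640*x^2 + 1280*x - 1024

Expanding det(x·I − A) (e.g. by cofactor expansion or by noting that A is similar to its Jordan form J, which has the same characteristic polynomial as A) gives
  χ_A(x) = x^5 - 20*x^4 + 160*x^3 - 640*x^2 + 1280*x - 1024
which factors as (x - 4)^5. The eigenvalues (with algebraic multiplicities) are λ = 4 with multiplicity 5.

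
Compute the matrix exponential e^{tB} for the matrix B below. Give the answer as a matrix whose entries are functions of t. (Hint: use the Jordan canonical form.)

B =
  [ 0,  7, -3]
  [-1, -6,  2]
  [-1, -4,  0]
e^{tB} =
  [2*t*exp(-2*t) + exp(-2*t), -t^2*exp(-2*t) + 7*t*exp(-2*t), t^2*exp(-2*t) - 3*t*exp(-2*t)]
  [-t*exp(-2*t), t^2*exp(-2*t)/2 - 4*t*exp(-2*t) + exp(-2*t), -t^2*exp(-2*t)/2 + 2*t*exp(-2*t)]
  [-t*exp(-2*t), t^2*exp(-2*t)/2 - 4*t*exp(-2*t), -t^2*exp(-2*t)/2 + 2*t*exp(-2*t) + exp(-2*t)]

Strategy: write B = P · J · P⁻¹ where J is a Jordan canonical form, so e^{tB} = P · e^{tJ} · P⁻¹, and e^{tJ} can be computed block-by-block.

B has Jordan form
J =
  [-2,  1,  0]
  [ 0, -2,  1]
  [ 0,  0, -2]
(up to reordering of blocks).

Per-block formulas:
  For a 3×3 Jordan block J_3(-2): exp(t · J_3(-2)) = e^(-2t)·(I + t·N + (t^2/2)·N^2), where N is the 3×3 nilpotent shift.

After assembling e^{tJ} and conjugating by P, we get:

e^{tB} =
  [2*t*exp(-2*t) + exp(-2*t), -t^2*exp(-2*t) + 7*t*exp(-2*t), t^2*exp(-2*t) - 3*t*exp(-2*t)]
  [-t*exp(-2*t), t^2*exp(-2*t)/2 - 4*t*exp(-2*t) + exp(-2*t), -t^2*exp(-2*t)/2 + 2*t*exp(-2*t)]
  [-t*exp(-2*t), t^2*exp(-2*t)/2 - 4*t*exp(-2*t), -t^2*exp(-2*t)/2 + 2*t*exp(-2*t) + exp(-2*t)]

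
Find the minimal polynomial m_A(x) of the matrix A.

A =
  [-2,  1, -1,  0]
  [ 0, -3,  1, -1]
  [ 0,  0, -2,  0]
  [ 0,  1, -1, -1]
x^3 + 6*x^2 + 12*x + 8

The characteristic polynomial is χ_A(x) = (x + 2)^4, so the eigenvalues are known. The minimal polynomial is
  m_A(x) = Π_λ (x − λ)^{k_λ}
where k_λ is the size of the *largest* Jordan block for λ (equivalently, the smallest k with (A − λI)^k v = 0 for every generalised eigenvector v of λ).

  λ = -2: largest Jordan block has size 3, contributing (x + 2)^3

So m_A(x) = (x + 2)^3 = x^3 + 6*x^2 + 12*x + 8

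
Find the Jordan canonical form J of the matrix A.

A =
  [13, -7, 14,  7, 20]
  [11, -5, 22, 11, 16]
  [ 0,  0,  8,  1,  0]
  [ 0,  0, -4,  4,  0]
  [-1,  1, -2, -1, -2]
J_2(0) ⊕ J_2(6) ⊕ J_1(6)

The characteristic polynomial is
  det(x·I − A) = x^5 - 18*x^4 + 108*x^3 - 216*x^2 = x^2*(x - 6)^3

Eigenvalues and multiplicities (the geometric multiplicity of λ is n − rank(A − λI), which equals the number of Jordan blocks for λ):
  λ = 0: algebraic multiplicity = 2, geometric multiplicity = 1
  λ = 6: algebraic multiplicity = 3, geometric multiplicity = 2

Determining the block sizes for each eigenvalue:
  λ = 0: one block (gm = 1), so the single block has size am = 2 → block sizes [2]
  λ = 6: 2 blocks summing to 3 forces exactly one block of size 2 and the rest size 1 → block sizes [2, 1]

Assembling the blocks gives a Jordan form
J =
  [0, 1, 0, 0, 0]
  [0, 0, 0, 0, 0]
  [0, 0, 6, 1, 0]
  [0, 0, 0, 6, 0]
  [0, 0, 0, 0, 6]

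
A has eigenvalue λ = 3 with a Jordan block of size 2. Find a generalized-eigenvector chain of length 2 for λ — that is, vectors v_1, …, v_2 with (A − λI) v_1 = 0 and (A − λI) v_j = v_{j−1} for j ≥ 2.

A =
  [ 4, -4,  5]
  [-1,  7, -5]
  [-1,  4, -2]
A Jordan chain for λ = 3 of length 2:
v_1 = (1, -1, -1)ᵀ
v_2 = (1, 0, 0)ᵀ

Let N = A − (3)·I. We want v_2 with N^2 v_2 = 0 but N^1 v_2 ≠ 0; then v_{j-1} := N · v_j for j = 2, …, 2.

Pick v_2 = (1, 0, 0)ᵀ.
Then v_1 = N · v_2 = (1, -1, -1)ᵀ.

Sanity check: (A − (3)·I) v_1 = (0, 0, 0)ᵀ = 0. ✓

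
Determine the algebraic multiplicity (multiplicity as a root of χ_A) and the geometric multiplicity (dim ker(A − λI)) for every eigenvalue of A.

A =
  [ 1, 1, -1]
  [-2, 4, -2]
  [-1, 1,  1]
λ = 2: alg = 3, geom = 2

Step 1 — factor the characteristic polynomial to read off the algebraic multiplicities:
  χ_A(x) = (x - 2)^3

Step 2 — compute geometric multiplicities via the rank-nullity identity g(λ) = n − rank(A − λI):
  rank(A − (2)·I) = 1, so dim ker(A − (2)·I) = n − 1 = 2

Summary:
  λ = 2: algebraic multiplicity = 3, geometric multiplicity = 2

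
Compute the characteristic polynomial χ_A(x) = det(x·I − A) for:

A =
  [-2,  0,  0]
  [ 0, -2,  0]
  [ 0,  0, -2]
x^3 + 6*x^2 + 12*x + 8

Expanding det(x·I − A) (e.g. by cofactor expansion or by noting that A is similar to its Jordan form J, which has the same characteristic polynomial as A) gives
  χ_A(x) = x^3 + 6*x^2 + 12*x + 8
which factors as (x + 2)^3. The eigenvalues (with algebraic multiplicities) are λ = -2 with multiplicity 3.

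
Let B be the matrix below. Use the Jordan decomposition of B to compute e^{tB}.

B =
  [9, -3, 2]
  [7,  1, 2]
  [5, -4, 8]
e^{tB} =
  [-t^2*exp(6*t) + 3*t*exp(6*t) + exp(6*t), -t^2*exp(6*t) - 3*t*exp(6*t), 2*t^2*exp(6*t) + 2*t*exp(6*t)]
  [-2*t^2*exp(6*t) + 7*t*exp(6*t), -2*t^2*exp(6*t) - 5*t*exp(6*t) + exp(6*t), 4*t^2*exp(6*t) + 2*t*exp(6*t)]
  [-3*t^2*exp(6*t)/2 + 5*t*exp(6*t), -3*t^2*exp(6*t)/2 - 4*t*exp(6*t), 3*t^2*exp(6*t) + 2*t*exp(6*t) + exp(6*t)]

Strategy: write B = P · J · P⁻¹ where J is a Jordan canonical form, so e^{tB} = P · e^{tJ} · P⁻¹, and e^{tJ} can be computed block-by-block.

B has Jordan form
J =
  [6, 1, 0]
  [0, 6, 1]
  [0, 0, 6]
(up to reordering of blocks).

Per-block formulas:
  For a 3×3 Jordan block J_3(6): exp(t · J_3(6)) = e^(6t)·(I + t·N + (t^2/2)·N^2), where N is the 3×3 nilpotent shift.

After assembling e^{tJ} and conjugating by P, we get:

e^{tB} =
  [-t^2*exp(6*t) + 3*t*exp(6*t) + exp(6*t), -t^2*exp(6*t) - 3*t*exp(6*t), 2*t^2*exp(6*t) + 2*t*exp(6*t)]
  [-2*t^2*exp(6*t) + 7*t*exp(6*t), -2*t^2*exp(6*t) - 5*t*exp(6*t) + exp(6*t), 4*t^2*exp(6*t) + 2*t*exp(6*t)]
  [-3*t^2*exp(6*t)/2 + 5*t*exp(6*t), -3*t^2*exp(6*t)/2 - 4*t*exp(6*t), 3*t^2*exp(6*t) + 2*t*exp(6*t) + exp(6*t)]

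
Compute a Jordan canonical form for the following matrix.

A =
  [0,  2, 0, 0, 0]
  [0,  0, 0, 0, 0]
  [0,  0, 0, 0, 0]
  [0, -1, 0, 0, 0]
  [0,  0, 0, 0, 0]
J_2(0) ⊕ J_1(0) ⊕ J_1(0) ⊕ J_1(0)

The characteristic polynomial is
  det(x·I − A) = x^5

Eigenvalues and multiplicities (the geometric multiplicity of λ is n − rank(A − λI), which equals the number of Jordan blocks for λ):
  λ = 0: algebraic multiplicity = 5, geometric multiplicity = 4

Determining the block sizes for each eigenvalue:
  λ = 0: 4 blocks summing to 5 forces exactly one block of size 2 and the rest size 1 → block sizes [2, 1, 1, 1]

Assembling the blocks gives a Jordan form
J =
  [0, 1, 0, 0, 0]
  [0, 0, 0, 0, 0]
  [0, 0, 0, 0, 0]
  [0, 0, 0, 0, 0]
  [0, 0, 0, 0, 0]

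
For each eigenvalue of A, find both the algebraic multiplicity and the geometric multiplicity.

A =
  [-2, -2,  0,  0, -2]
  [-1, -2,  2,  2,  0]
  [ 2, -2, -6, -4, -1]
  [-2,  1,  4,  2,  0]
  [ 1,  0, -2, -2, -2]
λ = -2: alg = 5, geom = 2

Step 1 — factor the characteristic polynomial to read off the algebraic multiplicities:
  χ_A(x) = (x + 2)^5

Step 2 — compute geometric multiplicities via the rank-nullity identity g(λ) = n − rank(A − λI):
  rank(A − (-2)·I) = 3, so dim ker(A − (-2)·I) = n − 3 = 2

Summary:
  λ = -2: algebraic multiplicity = 5, geometric multiplicity = 2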